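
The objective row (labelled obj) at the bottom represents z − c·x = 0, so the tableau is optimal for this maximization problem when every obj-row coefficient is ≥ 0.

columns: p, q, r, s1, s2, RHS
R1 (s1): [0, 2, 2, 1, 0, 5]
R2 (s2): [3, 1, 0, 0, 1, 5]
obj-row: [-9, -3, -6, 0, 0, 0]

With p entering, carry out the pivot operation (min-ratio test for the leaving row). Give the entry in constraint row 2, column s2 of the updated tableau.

Ratio test on column p — row 1: entry 0 ≤ 0; row 2: 5/3 = 5/3. Minimum is 5/3 at row 2 (s2 leaves); pivot element 3.
Divide row 2 by 3; eliminate column p from the other rows.
In the new row 2, the s2 entry is the old entry divided by the pivot: 1/3 = 1/3.

1/3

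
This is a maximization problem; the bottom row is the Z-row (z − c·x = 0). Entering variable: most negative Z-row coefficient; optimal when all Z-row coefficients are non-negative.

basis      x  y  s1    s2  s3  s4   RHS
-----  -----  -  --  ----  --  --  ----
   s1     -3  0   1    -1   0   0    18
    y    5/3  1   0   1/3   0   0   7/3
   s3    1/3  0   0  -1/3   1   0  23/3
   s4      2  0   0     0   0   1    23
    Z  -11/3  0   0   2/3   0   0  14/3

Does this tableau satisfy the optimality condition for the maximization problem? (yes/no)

The Z-row has a negative entry -11/3 in column x, so it is not optimal.

no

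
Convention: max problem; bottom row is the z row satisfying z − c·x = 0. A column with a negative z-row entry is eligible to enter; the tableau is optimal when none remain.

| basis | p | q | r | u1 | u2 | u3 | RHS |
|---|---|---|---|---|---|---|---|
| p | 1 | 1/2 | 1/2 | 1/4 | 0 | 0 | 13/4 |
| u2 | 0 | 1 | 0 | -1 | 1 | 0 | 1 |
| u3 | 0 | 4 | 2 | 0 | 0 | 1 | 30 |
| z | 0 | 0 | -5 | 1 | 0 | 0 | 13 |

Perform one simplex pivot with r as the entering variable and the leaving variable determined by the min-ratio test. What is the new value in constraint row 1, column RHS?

13/2

Ratio test on column r — row 1: (13/4)/(1/2) = 13/2; row 2: entry 0 ≤ 0; row 3: 30/2 = 15. Minimum is 13/2 at row 1 (p leaves); pivot element 1/2.
Divide row 1 by 1/2; eliminate column r from the other rows.
In the new row 1, the RHS entry is the old entry divided by the pivot: (13/4)/(1/2) = 13/2.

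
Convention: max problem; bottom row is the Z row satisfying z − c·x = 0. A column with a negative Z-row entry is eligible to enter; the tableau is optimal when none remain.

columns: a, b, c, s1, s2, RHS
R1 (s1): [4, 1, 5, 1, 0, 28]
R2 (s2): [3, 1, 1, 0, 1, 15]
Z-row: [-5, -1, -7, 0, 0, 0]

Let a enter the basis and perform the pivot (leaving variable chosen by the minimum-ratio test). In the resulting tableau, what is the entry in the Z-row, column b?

2/3

Ratio test on column a — row 1: 28/4 = 7; row 2: 15/3 = 5. Minimum is 5 at row 2 (s2 leaves); pivot element 3.
Divide row 2 by 3; eliminate column a from the other rows.
Z-row update in column b: -1 − (-5)·(1/3) = 2/3.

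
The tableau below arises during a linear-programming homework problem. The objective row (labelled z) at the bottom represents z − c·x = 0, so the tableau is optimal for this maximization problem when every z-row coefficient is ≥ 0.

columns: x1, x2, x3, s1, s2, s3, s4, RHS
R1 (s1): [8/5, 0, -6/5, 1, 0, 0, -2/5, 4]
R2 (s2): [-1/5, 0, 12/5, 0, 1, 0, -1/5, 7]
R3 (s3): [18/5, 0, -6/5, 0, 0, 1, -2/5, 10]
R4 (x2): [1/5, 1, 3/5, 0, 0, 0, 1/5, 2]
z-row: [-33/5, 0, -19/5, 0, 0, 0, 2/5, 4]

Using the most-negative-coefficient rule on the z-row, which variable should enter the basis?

x1

Negative z-row entries: x1: -33/5, x3: -19/5.
The most negative is -33/5 in column x1, so x1 enters.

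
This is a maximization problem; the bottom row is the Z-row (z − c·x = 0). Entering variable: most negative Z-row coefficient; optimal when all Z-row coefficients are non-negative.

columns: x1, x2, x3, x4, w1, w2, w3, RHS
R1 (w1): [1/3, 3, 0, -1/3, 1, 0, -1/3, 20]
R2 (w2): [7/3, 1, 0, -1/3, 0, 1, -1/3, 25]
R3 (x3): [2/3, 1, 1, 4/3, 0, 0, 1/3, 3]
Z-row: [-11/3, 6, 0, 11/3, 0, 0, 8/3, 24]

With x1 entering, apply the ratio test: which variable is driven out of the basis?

x3

Column x1 entries and ratios — w1: 20/(1/3) = 60; w2: 25/(7/3) = 75/7; x3: 3/(2/3) = 9/2.
Smallest ratio is 9/2 in the row of x3, so x3 leaves.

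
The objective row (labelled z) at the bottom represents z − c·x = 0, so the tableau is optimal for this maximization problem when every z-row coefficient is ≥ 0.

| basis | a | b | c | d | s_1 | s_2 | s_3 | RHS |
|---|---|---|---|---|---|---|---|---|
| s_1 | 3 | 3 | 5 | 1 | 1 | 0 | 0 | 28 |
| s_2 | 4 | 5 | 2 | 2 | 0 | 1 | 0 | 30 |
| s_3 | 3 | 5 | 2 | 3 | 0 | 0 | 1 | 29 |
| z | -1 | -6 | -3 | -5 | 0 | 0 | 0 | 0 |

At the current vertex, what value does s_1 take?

s_1 is basic (row 1); its value is the RHS of that row, 28.

28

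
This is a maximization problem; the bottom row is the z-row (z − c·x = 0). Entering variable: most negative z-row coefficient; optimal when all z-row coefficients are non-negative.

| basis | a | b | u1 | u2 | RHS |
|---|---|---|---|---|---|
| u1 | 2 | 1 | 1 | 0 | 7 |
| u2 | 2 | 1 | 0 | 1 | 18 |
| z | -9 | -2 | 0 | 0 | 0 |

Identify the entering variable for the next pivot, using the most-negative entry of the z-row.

a

Negative z-row entries: a: -9, b: -2.
The most negative is -9 in column a, so a enters.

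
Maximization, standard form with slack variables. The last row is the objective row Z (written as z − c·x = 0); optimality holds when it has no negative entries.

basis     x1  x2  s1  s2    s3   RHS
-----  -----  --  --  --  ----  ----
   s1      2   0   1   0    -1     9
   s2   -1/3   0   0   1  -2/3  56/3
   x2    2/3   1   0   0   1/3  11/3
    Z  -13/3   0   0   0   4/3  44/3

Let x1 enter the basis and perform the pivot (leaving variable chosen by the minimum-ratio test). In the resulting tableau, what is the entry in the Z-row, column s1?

13/6

Ratio test on column x1 — row 1: 9/2 = 9/2; row 2: entry -1/3 ≤ 0; row 3: (11/3)/(2/3) = 11/2. Minimum is 9/2 at row 1 (s1 leaves); pivot element 2.
Divide row 1 by 2; eliminate column x1 from the other rows.
Z-row update in column s1: 0 − (-13/3)·(1/2) = 13/6.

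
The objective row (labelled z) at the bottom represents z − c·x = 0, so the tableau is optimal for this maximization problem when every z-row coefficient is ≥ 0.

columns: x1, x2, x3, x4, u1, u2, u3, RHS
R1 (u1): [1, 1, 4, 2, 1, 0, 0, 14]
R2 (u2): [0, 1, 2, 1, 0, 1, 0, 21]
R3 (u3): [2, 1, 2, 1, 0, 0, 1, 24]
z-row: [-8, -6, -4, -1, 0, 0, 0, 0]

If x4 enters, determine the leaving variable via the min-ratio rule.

Column x4 entries and ratios — u1: 14/2 = 7; u2: 21/1 = 21; u3: 24/1 = 24.
Smallest ratio is 7 in the row of u1, so u1 leaves.

u1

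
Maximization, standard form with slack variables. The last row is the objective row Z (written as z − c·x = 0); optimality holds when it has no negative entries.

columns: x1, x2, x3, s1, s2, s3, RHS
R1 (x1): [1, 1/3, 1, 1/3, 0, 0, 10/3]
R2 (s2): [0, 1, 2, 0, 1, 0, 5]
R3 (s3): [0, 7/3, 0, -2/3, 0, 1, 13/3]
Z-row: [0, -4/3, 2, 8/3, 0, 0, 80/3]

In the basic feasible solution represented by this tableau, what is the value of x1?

10/3

x1 is basic (row 1); its value is the RHS of that row, 10/3.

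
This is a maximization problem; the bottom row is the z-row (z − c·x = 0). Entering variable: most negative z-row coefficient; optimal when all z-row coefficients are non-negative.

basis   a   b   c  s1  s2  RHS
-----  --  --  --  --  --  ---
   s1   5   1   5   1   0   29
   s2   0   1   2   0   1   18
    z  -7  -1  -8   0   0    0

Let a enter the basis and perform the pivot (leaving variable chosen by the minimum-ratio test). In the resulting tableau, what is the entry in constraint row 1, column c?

Ratio test on column a — row 1: 29/5 = 29/5; row 2: entry 0 ≤ 0. Minimum is 29/5 at row 1 (s1 leaves); pivot element 5.
Divide row 1 by 5; eliminate column a from the other rows.
In the new row 1, the c entry is the old entry divided by the pivot: 5/5 = 1.

1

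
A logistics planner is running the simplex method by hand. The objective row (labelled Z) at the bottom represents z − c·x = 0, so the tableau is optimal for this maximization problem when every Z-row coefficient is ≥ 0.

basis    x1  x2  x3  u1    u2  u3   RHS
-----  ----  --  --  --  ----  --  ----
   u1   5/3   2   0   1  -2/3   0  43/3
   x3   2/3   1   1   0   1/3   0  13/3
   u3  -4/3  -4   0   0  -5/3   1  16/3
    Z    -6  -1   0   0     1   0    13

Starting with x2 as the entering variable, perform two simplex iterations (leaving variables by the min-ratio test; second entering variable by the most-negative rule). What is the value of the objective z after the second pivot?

Ratio test on column x2 — row 1: (43/3)/2 = 43/6; row 2: (13/3)/1 = 13/3; row 3: entry -4 ≤ 0. Minimum is 13/3 at row 2 (x3 leaves); pivot element 1.
Pivot on row 2; the Z-row RHS becomes 13 − (-1)·(13/3) = 52/3.
Next entering variable (most negative Z-row entry -16/3): x1.
Ratio test on column x1 — row 1: (17/3)/(1/3) = 17; row 2: (13/3)/(2/3) = 13/2; row 3: (68/3)/(4/3) = 17. Minimum is 13/2 at row 2 (x2 leaves); pivot element 2/3.
After the second pivot the Z-row RHS is 52/3 − (-16/3)·(13/2) = 52.

52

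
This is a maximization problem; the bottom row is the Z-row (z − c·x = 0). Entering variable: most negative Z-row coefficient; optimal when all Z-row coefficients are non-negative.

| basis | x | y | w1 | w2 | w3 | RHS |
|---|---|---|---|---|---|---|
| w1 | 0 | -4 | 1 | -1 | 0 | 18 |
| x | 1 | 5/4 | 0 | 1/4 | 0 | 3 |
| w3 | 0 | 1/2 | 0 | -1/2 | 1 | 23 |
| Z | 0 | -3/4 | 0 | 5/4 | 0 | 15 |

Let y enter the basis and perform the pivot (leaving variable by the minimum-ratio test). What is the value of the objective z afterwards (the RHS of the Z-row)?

84/5

Ratio test on column y — row 1: entry -4 ≤ 0; row 2: 3/(5/4) = 12/5; row 3: 23/(1/2) = 46. Minimum is 12/5 at row 2 (x leaves); pivot element 5/4.
Pivot on row 2; the Z-row RHS becomes 15 − (-3/4)·(12/5) = 84/5.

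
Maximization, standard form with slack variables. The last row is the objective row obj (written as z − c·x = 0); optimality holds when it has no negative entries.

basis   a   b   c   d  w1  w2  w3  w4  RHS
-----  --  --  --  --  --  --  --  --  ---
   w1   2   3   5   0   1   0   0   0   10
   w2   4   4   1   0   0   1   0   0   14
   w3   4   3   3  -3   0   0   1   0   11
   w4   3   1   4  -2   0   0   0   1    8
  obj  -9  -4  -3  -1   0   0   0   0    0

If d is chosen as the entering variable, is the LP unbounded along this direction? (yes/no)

Every constraint-row entry in column d is ≤ 0, so increasing d is unbounded.

yes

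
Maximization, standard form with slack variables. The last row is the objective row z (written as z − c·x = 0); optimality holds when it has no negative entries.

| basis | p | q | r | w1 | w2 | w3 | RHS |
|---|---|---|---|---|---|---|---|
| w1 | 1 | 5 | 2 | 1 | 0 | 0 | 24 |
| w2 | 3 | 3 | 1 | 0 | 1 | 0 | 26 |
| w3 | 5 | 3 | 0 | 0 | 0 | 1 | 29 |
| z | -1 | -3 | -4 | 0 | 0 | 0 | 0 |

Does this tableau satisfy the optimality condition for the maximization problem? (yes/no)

no

The z-row has a negative entry -4 in column r, so it is not optimal.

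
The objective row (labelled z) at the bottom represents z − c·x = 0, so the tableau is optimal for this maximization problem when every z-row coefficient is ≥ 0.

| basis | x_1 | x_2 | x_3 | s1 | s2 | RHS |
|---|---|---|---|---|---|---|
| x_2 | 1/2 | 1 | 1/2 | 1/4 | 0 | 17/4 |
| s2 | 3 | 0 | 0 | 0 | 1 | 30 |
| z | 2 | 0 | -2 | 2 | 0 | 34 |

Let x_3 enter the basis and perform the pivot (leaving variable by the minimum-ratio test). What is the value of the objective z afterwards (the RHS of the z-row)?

51

Ratio test on column x_3 — row 1: (17/4)/(1/2) = 17/2; row 2: entry 0 ≤ 0. Minimum is 17/2 at row 1 (x_2 leaves); pivot element 1/2.
Pivot on row 1; the z-row RHS becomes 34 − (-2)·(17/2) = 51.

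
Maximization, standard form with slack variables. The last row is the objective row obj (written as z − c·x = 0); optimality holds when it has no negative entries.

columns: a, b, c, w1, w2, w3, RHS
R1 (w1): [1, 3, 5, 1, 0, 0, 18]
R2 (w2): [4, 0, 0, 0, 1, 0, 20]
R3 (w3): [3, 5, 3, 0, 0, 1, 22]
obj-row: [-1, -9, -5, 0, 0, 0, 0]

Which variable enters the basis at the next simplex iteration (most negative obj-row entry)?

Negative obj-row entries: a: -1, b: -9, c: -5.
The most negative is -9 in column b, so b enters.

b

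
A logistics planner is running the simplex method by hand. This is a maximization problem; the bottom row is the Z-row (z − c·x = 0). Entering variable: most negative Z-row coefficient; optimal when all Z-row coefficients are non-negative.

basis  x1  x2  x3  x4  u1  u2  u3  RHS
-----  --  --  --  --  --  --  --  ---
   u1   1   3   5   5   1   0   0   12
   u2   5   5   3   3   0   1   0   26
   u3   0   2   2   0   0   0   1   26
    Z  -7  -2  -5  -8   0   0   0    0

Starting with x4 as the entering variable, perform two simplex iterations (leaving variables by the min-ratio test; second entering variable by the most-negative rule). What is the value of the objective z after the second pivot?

Ratio test on column x4 — row 1: 12/5 = 12/5; row 2: 26/3 = 26/3; row 3: entry 0 ≤ 0. Minimum is 12/5 at row 1 (u1 leaves); pivot element 5.
Pivot on row 1; the Z-row RHS becomes 0 − (-8)·(12/5) = 96/5.
Next entering variable (most negative Z-row entry -27/5): x1.
Ratio test on column x1 — row 1: (12/5)/(1/5) = 12; row 2: (94/5)/(22/5) = 47/11; row 3: entry 0 ≤ 0. Minimum is 47/11 at row 2 (u2 leaves); pivot element 22/5.
After the second pivot the Z-row RHS is 96/5 − (-27/5)·(47/11) = 465/11.

465/11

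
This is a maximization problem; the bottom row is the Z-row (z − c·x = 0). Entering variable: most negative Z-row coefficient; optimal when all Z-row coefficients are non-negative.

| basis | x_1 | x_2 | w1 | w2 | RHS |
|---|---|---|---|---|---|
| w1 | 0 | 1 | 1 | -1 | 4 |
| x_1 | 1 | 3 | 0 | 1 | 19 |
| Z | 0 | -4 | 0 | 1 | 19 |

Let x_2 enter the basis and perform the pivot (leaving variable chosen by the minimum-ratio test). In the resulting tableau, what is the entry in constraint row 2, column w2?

Ratio test on column x_2 — row 1: 4/1 = 4; row 2: 19/3 = 19/3. Minimum is 4 at row 1 (w1 leaves); pivot element 1.
Divide row 1 by 1; eliminate column x_2 from the other rows.
Row 2 update in column w2: 1 − 3·(-1) = 4.

4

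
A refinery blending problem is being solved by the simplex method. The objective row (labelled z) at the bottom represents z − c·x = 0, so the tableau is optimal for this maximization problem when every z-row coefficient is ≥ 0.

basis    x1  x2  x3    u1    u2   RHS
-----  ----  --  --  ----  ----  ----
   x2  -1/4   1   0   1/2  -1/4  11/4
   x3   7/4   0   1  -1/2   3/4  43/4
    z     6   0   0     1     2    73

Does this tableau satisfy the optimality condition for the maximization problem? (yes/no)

Every z-row coefficient is ≥ 0, so the tableau is optimal.

yes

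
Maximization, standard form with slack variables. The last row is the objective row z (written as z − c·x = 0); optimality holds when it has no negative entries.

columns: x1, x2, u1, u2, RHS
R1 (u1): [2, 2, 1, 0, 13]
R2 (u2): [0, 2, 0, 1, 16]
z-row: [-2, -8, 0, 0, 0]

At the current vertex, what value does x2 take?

0

x2 is not in the basis, so in the current basic feasible solution x2 = 0.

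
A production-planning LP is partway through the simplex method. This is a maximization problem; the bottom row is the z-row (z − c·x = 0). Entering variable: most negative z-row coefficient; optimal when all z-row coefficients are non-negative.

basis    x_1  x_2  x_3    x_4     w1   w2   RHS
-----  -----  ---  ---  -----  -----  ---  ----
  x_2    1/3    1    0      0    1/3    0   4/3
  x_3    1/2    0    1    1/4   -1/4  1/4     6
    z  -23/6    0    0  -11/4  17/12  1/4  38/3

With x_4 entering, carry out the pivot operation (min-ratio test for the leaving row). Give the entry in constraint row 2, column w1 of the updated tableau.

Ratio test on column x_4 — row 1: entry 0 ≤ 0; row 2: 6/(1/4) = 24. Minimum is 24 at row 2 (x_3 leaves); pivot element 1/4.
Divide row 2 by 1/4; eliminate column x_4 from the other rows.
In the new row 2, the w1 entry is the old entry divided by the pivot: (-1/4)/(1/4) = -1.

-1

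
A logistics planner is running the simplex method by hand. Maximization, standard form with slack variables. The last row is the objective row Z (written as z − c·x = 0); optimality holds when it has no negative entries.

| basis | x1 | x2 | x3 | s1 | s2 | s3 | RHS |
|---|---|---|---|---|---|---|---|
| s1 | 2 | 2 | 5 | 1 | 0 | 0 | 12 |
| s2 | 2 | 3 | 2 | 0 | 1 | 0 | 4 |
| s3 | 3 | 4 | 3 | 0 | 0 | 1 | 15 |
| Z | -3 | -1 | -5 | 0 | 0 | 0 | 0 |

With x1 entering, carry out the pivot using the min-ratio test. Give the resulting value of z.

Ratio test on column x1 — row 1: 12/2 = 6; row 2: 4/2 = 2; row 3: 15/3 = 5. Minimum is 2 at row 2 (s2 leaves); pivot element 2.
Pivot on row 2; the Z-row RHS becomes 0 − (-3)·2 = 6.

6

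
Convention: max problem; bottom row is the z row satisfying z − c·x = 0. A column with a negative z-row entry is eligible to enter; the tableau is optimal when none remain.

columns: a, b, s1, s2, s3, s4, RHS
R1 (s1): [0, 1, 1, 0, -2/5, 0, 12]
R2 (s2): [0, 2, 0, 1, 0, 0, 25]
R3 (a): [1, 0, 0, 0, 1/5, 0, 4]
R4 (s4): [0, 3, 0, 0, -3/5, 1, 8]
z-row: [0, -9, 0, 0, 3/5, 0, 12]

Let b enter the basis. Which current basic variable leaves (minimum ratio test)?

Column b entries and ratios — s1: 12/1 = 12; s2: 25/2 = 25/2; a: 0 ≤ 0, skip; s4: 8/3 = 8/3.
Smallest ratio is 8/3 in the row of s4, so s4 leaves.

s4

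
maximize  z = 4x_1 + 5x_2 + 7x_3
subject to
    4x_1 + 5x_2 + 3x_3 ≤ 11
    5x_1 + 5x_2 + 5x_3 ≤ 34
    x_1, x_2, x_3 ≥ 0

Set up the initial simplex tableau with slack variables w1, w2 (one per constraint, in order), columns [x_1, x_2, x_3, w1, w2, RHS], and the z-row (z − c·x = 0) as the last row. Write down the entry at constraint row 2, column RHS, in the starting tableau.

The RHS of constraint 2 is b_2 = 34.

34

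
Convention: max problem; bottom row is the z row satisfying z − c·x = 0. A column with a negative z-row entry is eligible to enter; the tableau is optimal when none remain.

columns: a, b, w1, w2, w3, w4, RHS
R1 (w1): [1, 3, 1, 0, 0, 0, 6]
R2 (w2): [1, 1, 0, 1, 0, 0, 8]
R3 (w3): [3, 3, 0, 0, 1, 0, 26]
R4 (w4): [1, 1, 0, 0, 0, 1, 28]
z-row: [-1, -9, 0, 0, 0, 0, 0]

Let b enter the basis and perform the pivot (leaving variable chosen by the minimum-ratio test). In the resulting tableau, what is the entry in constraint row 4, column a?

Ratio test on column b — row 1: 6/3 = 2; row 2: 8/1 = 8; row 3: 26/3 = 26/3; row 4: 28/1 = 28. Minimum is 2 at row 1 (w1 leaves); pivot element 3.
Divide row 1 by 3; eliminate column b from the other rows.
Row 4 update in column a: 1 − 1·(1/3) = 2/3.

2/3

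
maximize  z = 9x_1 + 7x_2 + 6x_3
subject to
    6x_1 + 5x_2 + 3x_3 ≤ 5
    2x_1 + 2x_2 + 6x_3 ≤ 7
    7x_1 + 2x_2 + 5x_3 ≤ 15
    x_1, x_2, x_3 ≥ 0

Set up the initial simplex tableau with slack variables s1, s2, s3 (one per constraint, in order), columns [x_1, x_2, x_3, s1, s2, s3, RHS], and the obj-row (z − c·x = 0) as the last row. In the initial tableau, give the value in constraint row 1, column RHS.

The RHS of constraint 1 is b_1 = 5.

5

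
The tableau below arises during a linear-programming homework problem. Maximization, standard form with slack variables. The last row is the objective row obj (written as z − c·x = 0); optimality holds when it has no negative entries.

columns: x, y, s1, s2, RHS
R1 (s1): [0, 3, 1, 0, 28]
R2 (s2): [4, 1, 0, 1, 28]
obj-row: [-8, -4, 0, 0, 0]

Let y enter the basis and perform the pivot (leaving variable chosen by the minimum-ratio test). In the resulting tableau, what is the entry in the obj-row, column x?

Ratio test on column y — row 1: 28/3 = 28/3; row 2: 28/1 = 28. Minimum is 28/3 at row 1 (s1 leaves); pivot element 3.
Divide row 1 by 3; eliminate column y from the other rows.
obj-row update in column x: -8 − (-4)·0 = -8.

-8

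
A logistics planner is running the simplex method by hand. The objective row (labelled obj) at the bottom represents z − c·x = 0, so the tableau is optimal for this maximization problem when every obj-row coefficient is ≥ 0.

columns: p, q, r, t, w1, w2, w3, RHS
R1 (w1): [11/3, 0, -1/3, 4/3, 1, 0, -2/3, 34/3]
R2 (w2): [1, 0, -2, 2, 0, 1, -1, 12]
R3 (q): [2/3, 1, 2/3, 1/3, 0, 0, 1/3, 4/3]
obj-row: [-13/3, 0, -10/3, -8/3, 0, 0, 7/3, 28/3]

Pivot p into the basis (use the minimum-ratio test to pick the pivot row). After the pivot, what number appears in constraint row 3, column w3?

1/2

Ratio test on column p — row 1: (34/3)/(11/3) = 34/11; row 2: 12/1 = 12; row 3: (4/3)/(2/3) = 2. Minimum is 2 at row 3 (q leaves); pivot element 2/3.
Divide row 3 by 2/3; eliminate column p from the other rows.
In the new row 3, the w3 entry is the old entry divided by the pivot: (1/3)/(2/3) = 1/2.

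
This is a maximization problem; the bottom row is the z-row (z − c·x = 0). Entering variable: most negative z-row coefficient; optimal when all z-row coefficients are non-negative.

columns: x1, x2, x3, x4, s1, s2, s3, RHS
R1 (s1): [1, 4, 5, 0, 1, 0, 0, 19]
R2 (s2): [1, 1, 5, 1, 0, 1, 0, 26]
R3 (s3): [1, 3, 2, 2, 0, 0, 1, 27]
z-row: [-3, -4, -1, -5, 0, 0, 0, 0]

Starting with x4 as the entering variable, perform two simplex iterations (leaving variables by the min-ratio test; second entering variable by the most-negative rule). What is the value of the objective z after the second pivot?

Ratio test on column x4 — row 1: entry 0 ≤ 0; row 2: 26/1 = 26; row 3: 27/2 = 27/2. Minimum is 27/2 at row 3 (s3 leaves); pivot element 2.
Pivot on row 3; the z-row RHS becomes 0 − (-5)·(27/2) = 135/2.
Next entering variable (most negative z-row entry -1/2): x1.
Ratio test on column x1 — row 1: 19/1 = 19; row 2: (25/2)/(1/2) = 25; row 3: (27/2)/(1/2) = 27. Minimum is 19 at row 1 (s1 leaves); pivot element 1.
After the second pivot the z-row RHS is 135/2 − (-1/2)·19 = 77.

77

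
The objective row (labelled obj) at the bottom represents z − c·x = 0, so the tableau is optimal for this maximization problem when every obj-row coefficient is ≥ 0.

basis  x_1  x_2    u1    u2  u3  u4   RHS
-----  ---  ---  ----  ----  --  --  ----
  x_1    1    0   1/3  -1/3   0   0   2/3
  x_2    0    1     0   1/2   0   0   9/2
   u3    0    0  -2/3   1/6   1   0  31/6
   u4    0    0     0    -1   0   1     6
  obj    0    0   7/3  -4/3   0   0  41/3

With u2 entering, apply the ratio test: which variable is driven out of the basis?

Column u2 entries and ratios — x_1: -1/3 ≤ 0, skip; x_2: (9/2)/(1/2) = 9; u3: (31/6)/(1/6) = 31; u4: -1 ≤ 0, skip.
Smallest ratio is 9 in the row of x_2, so x_2 leaves.

x_2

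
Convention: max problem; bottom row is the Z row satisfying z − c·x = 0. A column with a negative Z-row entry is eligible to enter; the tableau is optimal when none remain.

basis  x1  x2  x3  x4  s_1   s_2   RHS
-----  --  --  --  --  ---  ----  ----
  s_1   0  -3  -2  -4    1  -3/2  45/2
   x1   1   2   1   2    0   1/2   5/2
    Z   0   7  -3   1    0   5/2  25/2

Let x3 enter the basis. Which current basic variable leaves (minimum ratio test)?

x1

Column x3 entries and ratios — s_1: -2 ≤ 0, skip; x1: (5/2)/1 = 5/2.
Smallest ratio is 5/2 in the row of x1, so x1 leaves.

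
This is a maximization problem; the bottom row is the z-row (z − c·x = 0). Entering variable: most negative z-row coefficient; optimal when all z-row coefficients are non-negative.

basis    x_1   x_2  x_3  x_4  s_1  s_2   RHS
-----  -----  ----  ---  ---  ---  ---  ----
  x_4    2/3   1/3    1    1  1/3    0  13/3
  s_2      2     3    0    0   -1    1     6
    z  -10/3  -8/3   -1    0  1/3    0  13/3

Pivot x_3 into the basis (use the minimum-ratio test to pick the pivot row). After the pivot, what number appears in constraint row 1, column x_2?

Ratio test on column x_3 — row 1: (13/3)/1 = 13/3; row 2: entry 0 ≤ 0. Minimum is 13/3 at row 1 (x_4 leaves); pivot element 1.
Divide row 1 by 1; eliminate column x_3 from the other rows.
In the new row 1, the x_2 entry is the old entry divided by the pivot: (1/3)/1 = 1/3.

1/3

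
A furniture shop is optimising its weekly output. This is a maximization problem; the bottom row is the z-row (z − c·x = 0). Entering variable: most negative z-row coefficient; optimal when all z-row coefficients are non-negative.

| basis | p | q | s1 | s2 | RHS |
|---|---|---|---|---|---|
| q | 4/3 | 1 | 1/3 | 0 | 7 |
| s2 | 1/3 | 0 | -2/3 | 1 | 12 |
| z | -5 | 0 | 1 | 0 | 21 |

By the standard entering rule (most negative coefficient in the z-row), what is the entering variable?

p

Negative z-row entries: p: -5.
The most negative is -5 in column p, so p enters.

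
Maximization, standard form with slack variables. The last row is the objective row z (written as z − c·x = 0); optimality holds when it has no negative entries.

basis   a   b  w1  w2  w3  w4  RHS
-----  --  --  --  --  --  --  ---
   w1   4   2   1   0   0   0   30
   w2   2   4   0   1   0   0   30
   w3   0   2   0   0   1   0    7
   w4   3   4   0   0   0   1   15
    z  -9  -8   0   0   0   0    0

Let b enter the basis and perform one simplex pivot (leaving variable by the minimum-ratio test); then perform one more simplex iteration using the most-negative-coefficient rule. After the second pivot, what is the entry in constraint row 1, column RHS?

Ratio test on column b — row 1: 30/2 = 15; row 2: 30/4 = 15/2; row 3: 7/2 = 7/2; row 4: 15/4 = 15/4. Minimum is 7/2 at row 3 (w3 leaves); pivot element 2.
Divide row 3 by 2; eliminate column b from the other rows.
Second iteration: most negative z-row entry is -9 in column a, so a enters.
Ratio test on column a — row 1: 23/4 = 23/4; row 2: 16/2 = 8; row 3: entry 0 ≤ 0; row 4: 1/3 = 1/3. Minimum is 1/3 at row 4 (w4 leaves); pivot element 3.
Divide row 4 by 3; eliminate column a from the other rows.
After both pivots, the entry at constraint row 1, column RHS is 65/3.

65/3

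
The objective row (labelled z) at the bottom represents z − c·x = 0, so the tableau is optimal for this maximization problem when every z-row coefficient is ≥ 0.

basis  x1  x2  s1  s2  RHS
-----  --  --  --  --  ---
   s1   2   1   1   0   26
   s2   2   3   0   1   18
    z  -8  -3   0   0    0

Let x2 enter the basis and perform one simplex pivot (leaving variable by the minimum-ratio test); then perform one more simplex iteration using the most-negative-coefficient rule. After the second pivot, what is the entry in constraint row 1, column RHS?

8

Ratio test on column x2 — row 1: 26/1 = 26; row 2: 18/3 = 6. Minimum is 6 at row 2 (s2 leaves); pivot element 3.
Divide row 2 by 3; eliminate column x2 from the other rows.
Second iteration: most negative z-row entry is -6 in column x1, so x1 enters.
Ratio test on column x1 — row 1: 20/(4/3) = 15; row 2: 6/(2/3) = 9. Minimum is 9 at row 2 (x2 leaves); pivot element 2/3.
Divide row 2 by 2/3; eliminate column x1 from the other rows.
After both pivots, the entry at constraint row 1, column RHS is 8.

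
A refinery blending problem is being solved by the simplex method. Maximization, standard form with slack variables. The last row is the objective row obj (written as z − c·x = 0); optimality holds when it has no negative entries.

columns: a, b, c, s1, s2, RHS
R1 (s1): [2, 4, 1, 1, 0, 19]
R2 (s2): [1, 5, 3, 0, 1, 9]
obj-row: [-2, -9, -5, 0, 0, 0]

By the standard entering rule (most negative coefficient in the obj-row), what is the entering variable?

b

Negative obj-row entries: a: -2, b: -9, c: -5.
The most negative is -9 in column b, so b enters.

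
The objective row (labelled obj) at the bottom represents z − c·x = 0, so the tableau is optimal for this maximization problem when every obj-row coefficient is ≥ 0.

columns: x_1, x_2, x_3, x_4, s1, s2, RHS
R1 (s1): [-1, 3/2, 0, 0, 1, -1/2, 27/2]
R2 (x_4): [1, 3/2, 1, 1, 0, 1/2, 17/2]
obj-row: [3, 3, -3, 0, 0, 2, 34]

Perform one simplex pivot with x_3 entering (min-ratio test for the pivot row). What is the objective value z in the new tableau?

119/2

Ratio test on column x_3 — row 1: entry 0 ≤ 0; row 2: (17/2)/1 = 17/2. Minimum is 17/2 at row 2 (x_4 leaves); pivot element 1.
Pivot on row 2; the obj-row RHS becomes 34 − (-3)·(17/2) = 119/2.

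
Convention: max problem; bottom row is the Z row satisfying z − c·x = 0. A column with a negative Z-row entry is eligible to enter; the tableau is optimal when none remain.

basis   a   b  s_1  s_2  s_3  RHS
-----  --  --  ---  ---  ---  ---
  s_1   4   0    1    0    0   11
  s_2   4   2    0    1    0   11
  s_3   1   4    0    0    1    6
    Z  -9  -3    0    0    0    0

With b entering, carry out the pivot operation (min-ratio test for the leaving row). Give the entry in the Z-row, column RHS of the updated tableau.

9/2

Ratio test on column b — row 1: entry 0 ≤ 0; row 2: 11/2 = 11/2; row 3: 6/4 = 3/2. Minimum is 3/2 at row 3 (s_3 leaves); pivot element 4.
Divide row 3 by 4; eliminate column b from the other rows.
Z-row update in column RHS: 0 − (-3)·(3/2) = 9/2.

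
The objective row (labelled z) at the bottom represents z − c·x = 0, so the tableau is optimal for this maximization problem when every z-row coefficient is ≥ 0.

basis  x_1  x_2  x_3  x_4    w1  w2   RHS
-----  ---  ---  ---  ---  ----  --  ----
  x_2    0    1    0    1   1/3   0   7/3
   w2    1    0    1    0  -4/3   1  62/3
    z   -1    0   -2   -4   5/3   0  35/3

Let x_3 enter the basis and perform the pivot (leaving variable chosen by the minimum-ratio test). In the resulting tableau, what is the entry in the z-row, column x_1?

1

Ratio test on column x_3 — row 1: entry 0 ≤ 0; row 2: (62/3)/1 = 62/3. Minimum is 62/3 at row 2 (w2 leaves); pivot element 1.
Divide row 2 by 1; eliminate column x_3 from the other rows.
z-row update in column x_1: -1 − (-2)·1 = 1.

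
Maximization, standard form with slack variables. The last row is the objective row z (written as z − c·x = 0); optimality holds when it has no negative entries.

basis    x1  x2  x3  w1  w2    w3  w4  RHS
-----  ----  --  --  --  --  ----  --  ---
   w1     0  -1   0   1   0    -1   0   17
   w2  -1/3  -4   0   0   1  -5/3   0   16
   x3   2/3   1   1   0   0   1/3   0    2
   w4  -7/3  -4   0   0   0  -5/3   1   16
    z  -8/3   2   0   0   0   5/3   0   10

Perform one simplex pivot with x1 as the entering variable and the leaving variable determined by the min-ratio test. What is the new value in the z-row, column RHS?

Ratio test on column x1 — row 1: entry 0 ≤ 0; row 2: entry -1/3 ≤ 0; row 3: 2/(2/3) = 3; row 4: entry -7/3 ≤ 0. Minimum is 3 at row 3 (x3 leaves); pivot element 2/3.
Divide row 3 by 2/3; eliminate column x1 from the other rows.
z-row update in column RHS: 10 − (-8/3)·3 = 18.

18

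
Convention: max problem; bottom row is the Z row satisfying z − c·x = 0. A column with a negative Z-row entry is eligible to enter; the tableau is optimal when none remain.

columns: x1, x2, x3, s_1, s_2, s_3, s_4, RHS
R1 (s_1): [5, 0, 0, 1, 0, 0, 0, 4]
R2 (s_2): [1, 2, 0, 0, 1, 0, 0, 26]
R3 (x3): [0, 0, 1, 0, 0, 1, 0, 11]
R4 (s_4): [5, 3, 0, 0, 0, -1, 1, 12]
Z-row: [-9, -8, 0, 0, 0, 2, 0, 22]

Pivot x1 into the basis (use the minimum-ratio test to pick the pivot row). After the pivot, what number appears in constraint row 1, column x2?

Ratio test on column x1 — row 1: 4/5 = 4/5; row 2: 26/1 = 26; row 3: entry 0 ≤ 0; row 4: 12/5 = 12/5. Minimum is 4/5 at row 1 (s_1 leaves); pivot element 5.
Divide row 1 by 5; eliminate column x1 from the other rows.
In the new row 1, the x2 entry is the old entry divided by the pivot: 0/5 = 0.

0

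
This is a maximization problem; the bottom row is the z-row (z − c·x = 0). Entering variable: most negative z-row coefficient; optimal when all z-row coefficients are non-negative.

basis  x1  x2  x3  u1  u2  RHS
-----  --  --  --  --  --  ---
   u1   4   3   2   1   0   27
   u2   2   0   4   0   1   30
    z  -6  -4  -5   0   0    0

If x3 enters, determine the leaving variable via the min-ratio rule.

u2

Column x3 entries and ratios — u1: 27/2 = 27/2; u2: 30/4 = 15/2.
Smallest ratio is 15/2 in the row of u2, so u2 leaves.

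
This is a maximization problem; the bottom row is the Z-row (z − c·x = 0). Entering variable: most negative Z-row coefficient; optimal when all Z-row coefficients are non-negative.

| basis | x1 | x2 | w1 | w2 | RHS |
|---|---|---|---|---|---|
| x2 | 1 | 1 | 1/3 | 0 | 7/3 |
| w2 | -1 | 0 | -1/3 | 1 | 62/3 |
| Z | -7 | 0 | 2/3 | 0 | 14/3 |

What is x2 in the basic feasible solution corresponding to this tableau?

x2 is basic (row 1); its value is the RHS of that row, 7/3.

7/3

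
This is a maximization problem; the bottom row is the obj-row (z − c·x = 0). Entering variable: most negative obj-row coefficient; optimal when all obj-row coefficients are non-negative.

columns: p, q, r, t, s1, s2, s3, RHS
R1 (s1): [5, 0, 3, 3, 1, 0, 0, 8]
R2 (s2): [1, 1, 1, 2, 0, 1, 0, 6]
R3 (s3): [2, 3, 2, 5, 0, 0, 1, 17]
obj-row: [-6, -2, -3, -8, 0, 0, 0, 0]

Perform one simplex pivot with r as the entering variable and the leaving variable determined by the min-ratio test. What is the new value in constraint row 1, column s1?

Ratio test on column r — row 1: 8/3 = 8/3; row 2: 6/1 = 6; row 3: 17/2 = 17/2. Minimum is 8/3 at row 1 (s1 leaves); pivot element 3.
Divide row 1 by 3; eliminate column r from the other rows.
In the new row 1, the s1 entry is the old entry divided by the pivot: 1/3 = 1/3.

1/3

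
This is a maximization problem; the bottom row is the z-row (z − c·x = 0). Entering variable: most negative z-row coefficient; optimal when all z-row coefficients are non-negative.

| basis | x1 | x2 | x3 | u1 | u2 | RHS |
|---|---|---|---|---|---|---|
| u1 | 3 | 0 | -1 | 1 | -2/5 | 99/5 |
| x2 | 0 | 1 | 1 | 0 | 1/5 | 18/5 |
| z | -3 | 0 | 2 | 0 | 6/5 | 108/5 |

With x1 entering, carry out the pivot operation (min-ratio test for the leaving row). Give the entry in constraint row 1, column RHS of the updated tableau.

33/5

Ratio test on column x1 — row 1: (99/5)/3 = 33/5; row 2: entry 0 ≤ 0. Minimum is 33/5 at row 1 (u1 leaves); pivot element 3.
Divide row 1 by 3; eliminate column x1 from the other rows.
In the new row 1, the RHS entry is the old entry divided by the pivot: (99/5)/3 = 33/5.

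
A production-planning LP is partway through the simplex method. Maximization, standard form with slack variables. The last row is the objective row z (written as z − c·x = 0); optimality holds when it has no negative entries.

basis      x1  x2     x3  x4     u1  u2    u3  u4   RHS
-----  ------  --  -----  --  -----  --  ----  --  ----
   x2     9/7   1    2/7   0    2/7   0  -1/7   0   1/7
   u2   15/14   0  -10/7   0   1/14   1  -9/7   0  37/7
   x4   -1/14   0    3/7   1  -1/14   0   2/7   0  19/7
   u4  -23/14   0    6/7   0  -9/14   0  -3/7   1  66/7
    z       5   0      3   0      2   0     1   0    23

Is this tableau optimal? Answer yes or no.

Every z-row coefficient is ≥ 0, so the tableau is optimal.

yes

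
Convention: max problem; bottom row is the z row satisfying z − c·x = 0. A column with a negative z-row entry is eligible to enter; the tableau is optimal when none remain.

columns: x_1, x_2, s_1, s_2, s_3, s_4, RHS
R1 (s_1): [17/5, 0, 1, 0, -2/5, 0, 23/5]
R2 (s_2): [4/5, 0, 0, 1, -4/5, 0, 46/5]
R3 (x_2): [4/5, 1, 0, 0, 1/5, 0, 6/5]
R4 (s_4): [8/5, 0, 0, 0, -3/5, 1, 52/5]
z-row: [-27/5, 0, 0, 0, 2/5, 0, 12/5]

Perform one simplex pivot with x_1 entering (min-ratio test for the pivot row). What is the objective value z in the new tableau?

Ratio test on column x_1 — row 1: (23/5)/(17/5) = 23/17; row 2: (46/5)/(4/5) = 23/2; row 3: (6/5)/(4/5) = 3/2; row 4: (52/5)/(8/5) = 13/2. Minimum is 23/17 at row 1 (s_1 leaves); pivot element 17/5.
Pivot on row 1; the z-row RHS becomes 12/5 − (-27/5)·(23/17) = 165/17.

165/17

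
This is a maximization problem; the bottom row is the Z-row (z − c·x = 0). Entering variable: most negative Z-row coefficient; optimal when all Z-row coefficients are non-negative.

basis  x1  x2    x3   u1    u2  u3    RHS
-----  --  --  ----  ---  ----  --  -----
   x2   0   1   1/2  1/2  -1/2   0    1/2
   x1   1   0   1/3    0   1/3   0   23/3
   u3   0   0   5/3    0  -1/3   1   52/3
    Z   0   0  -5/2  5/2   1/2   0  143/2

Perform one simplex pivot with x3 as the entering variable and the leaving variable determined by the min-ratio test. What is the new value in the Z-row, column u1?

Ratio test on column x3 — row 1: (1/2)/(1/2) = 1; row 2: (23/3)/(1/3) = 23; row 3: (52/3)/(5/3) = 52/5. Minimum is 1 at row 1 (x2 leaves); pivot element 1/2.
Divide row 1 by 1/2; eliminate column x3 from the other rows.
Z-row update in column u1: 5/2 − (-5/2)·1 = 5.

5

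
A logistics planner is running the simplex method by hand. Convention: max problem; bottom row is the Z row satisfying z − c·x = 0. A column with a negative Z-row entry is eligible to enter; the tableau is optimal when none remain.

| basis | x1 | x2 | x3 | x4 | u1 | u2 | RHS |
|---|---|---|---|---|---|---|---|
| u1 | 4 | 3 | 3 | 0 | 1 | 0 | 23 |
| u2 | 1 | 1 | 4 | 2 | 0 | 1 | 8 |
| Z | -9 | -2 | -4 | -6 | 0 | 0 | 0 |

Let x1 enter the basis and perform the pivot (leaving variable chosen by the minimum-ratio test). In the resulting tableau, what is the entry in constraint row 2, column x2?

1/4

Ratio test on column x1 — row 1: 23/4 = 23/4; row 2: 8/1 = 8. Minimum is 23/4 at row 1 (u1 leaves); pivot element 4.
Divide row 1 by 4; eliminate column x1 from the other rows.
Row 2 update in column x2: 1 − 1·(3/4) = 1/4.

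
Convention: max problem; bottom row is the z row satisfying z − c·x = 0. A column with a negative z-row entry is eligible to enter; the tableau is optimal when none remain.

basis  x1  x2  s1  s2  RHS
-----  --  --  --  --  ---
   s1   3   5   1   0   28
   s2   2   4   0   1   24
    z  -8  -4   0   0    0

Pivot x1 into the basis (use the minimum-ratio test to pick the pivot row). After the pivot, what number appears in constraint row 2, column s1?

-2/3

Ratio test on column x1 — row 1: 28/3 = 28/3; row 2: 24/2 = 12. Minimum is 28/3 at row 1 (s1 leaves); pivot element 3.
Divide row 1 by 3; eliminate column x1 from the other rows.
Row 2 update in column s1: 0 − 2·(1/3) = -2/3.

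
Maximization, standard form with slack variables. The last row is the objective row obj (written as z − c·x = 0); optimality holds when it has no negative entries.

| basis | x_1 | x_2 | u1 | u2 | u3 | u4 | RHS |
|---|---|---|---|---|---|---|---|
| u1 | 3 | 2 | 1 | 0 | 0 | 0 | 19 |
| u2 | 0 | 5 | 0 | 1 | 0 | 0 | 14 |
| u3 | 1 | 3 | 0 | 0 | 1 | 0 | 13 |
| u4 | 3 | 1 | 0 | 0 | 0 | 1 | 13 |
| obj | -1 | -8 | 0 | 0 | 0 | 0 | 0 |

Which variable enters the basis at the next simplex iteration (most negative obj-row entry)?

x_2

Negative obj-row entries: x_1: -1, x_2: -8.
The most negative is -8 in column x_2, so x_2 enters.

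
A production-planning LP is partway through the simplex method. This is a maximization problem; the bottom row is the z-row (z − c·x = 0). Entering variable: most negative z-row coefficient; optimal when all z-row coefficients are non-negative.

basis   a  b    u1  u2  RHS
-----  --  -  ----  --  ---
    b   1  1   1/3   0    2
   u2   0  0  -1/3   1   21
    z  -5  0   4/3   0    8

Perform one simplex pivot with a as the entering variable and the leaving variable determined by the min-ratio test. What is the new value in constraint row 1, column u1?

1/3

Ratio test on column a — row 1: 2/1 = 2; row 2: entry 0 ≤ 0. Minimum is 2 at row 1 (b leaves); pivot element 1.
Divide row 1 by 1; eliminate column a from the other rows.
In the new row 1, the u1 entry is the old entry divided by the pivot: (1/3)/1 = 1/3.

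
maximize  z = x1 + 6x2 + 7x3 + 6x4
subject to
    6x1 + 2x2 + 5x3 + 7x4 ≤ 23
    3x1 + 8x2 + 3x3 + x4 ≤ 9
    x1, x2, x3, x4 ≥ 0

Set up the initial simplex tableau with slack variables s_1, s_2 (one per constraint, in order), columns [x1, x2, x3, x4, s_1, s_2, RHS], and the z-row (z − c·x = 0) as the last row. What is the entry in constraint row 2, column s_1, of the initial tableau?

0

Slack s_1 belongs to constraint 1; its column is the unit vector e_1, so the entry in row 2 is 0.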